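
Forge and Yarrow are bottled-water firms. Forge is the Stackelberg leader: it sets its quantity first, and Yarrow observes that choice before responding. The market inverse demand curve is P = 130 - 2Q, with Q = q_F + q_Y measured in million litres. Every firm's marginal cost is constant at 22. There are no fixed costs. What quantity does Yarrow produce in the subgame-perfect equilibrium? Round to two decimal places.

The follower Yarrow best-responds to any q_F: π_Y = (130 - 2Q)q_Y - 22q_Y.
Follower FOC: 108 - 2q_F - 4q_Y = 0, so q_Y(q_F) = (108 - 2q_F)/4.
The leader anticipates this reaction. Substituting into P = 130 - 2Q gives P = 76 - q_F, so π_F = (76 - q_F)q_F - 22q_F.
Maximising: ∂π_F/∂q_F = 54 - 2q_F = 0, giving q_F = 27.
Then q_Y = (108 - 2·27)/4 = 27/2.

13.50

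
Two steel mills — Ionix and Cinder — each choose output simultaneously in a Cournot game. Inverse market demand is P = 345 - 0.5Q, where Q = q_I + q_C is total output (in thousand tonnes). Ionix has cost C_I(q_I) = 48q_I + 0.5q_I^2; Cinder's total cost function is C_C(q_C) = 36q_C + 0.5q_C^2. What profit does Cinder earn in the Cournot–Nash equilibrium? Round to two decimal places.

15675.04

Ionix's profit: π_I = (345 - 0.5Q)q_I - (48q_I + (1/2)q_I²). Setting ∂π_I/∂q_I = 0: 297 - 2q_I - (1/2)(q_C) = 0.
Cinder's first-order condition: 309 - 2q_C - (1/2)(q_I) = 0.
So q_I = (297 - (1/2)q_C)/2 and q_C = (309 - (1/2)q_I)/2.
Substituting one into the other gives q_I = 586/5 and q_C = 626/5.
Price P = 345 - (1/2)·(1212/5) = 1119/5.
Cinder's profit: (1119/5)·(626/5) - 36·(626/5) - (1/2)(626/5)² = 15675.0400.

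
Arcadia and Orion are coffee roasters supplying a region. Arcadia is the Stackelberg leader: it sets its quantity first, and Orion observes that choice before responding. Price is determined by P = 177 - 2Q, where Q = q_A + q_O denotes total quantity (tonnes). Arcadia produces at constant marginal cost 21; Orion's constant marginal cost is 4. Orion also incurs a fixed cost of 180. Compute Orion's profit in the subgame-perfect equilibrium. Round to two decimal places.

1159.03

The follower Orion best-responds to any q_A: π_O = (177 - 2Q)q_O - 4q_O.
Follower FOC: 173 - 2q_A - 4q_O = 0, so q_O(q_A) = (173 - 2q_A)/4.
The leader anticipates this reaction. Substituting into P = 177 - 2Q gives P = 181/2 - q_A, so π_A = (181/2 - q_A)q_A - 21q_A.
Maximising: ∂π_A/∂q_A = 139/2 - 2q_A = 0, giving q_A = 139/4.
Then q_O = (173 - 2·(139/4))/4 = 207/8.
Price P = 177 - 2·(485/8) = 223/4.
Orion's profit: (223/4 - 4)·(207/8) - 180 = 1159.0313.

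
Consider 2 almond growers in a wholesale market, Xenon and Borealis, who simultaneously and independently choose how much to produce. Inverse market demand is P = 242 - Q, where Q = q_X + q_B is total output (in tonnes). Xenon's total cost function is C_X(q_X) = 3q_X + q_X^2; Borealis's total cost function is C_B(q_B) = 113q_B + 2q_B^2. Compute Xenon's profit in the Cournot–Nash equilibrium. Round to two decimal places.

6438.66

Xenon's profit: π_X = (242 - Q)q_X - (3q_X + q_X²). Setting ∂π_X/∂q_X = 0: 239 - 4q_X - (q_B) = 0.
Borealis's first-order condition: 129 - 6q_B - (q_X) = 0.
Rearranging gives the reaction functions q_X = (239 - q_B)/4 and q_B = (129 - q_X)/6.
Solving the pair: q_X = 1305/23, q_B = 277/23.
Price P = 242 - 1582/23 = 173.2174.
Xenon's profit: 173.2174·(1305/23) - 3·(1305/23) - (1305/23)² = 6438.6578.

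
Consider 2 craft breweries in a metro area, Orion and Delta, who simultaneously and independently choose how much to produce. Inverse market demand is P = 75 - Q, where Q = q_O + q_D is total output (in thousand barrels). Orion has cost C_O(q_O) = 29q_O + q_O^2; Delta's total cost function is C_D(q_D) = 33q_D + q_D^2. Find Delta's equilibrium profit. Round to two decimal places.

Orion's profit: π_O = (75 - Q)q_O - (29q_O + q_O²). Setting ∂π_O/∂q_O = 0: 46 - 4q_O - (q_D) = 0.
Delta's first-order condition: 42 - 4q_D - (q_O) = 0.
So q_O = (46 - q_D)/4 and q_D = (42 - q_O)/4.
Solving the pair: q_O = 142/15, q_D = 122/15.
Price P = 75 - 88/5 = 287/5.
Delta's profit: (287/5)·(122/15) - 33·(122/15) - (122/15)² = 132.3022.

132.30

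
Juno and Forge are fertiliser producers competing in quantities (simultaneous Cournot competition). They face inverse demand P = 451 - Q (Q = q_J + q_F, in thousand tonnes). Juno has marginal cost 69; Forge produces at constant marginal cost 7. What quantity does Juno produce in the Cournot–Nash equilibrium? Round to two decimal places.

106.67

Juno's profit: π_J = (451 - Q)q_J - (69q_J). Setting ∂π_J/∂q_J = 0: 382 - 2q_J - (q_F) = 0.
Forge's profit: π_F = (451 - Q)q_F - (7q_F). Setting ∂π_F/∂q_F = 0: 444 - 2q_F - (q_J) = 0.
So q_J = (382 - q_F)/2 and q_F = (444 - q_J)/2.
Solving the pair: q_J = 320/3, q_F = 506/3.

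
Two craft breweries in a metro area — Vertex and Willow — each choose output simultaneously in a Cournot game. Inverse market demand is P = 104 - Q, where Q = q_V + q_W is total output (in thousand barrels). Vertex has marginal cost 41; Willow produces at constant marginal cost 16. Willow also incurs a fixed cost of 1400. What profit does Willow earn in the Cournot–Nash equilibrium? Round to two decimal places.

18.78

Vertex's profit: π_V = (104 - Q)q_V - (41q_V). Setting ∂π_V/∂q_V = 0: 63 - 2q_V - (q_W) = 0.
Willow's first-order condition: 88 - 2q_W - (q_V) = 0.
Best responses: q_V = (63 - q_W)/2, q_W = (88 - q_V)/2.
Substituting one into the other gives q_V = 38/3 and q_W = 113/3.
Price P = 104 - 151/3 = 161/3.
Willow's profit: (161/3 - 16)·(113/3) - 1400 = 169/9.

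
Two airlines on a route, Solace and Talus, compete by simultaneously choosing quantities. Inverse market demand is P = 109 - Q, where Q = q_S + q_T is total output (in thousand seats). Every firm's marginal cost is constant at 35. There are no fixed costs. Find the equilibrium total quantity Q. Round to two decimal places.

A representative firm's profit is π_i = q_i(109 - Q) - 35q_i.
Setting ∂π_i/∂q_i = 0 with rivals' quantities fixed: 74 - 2q_i - q_j = 0.
With identical firms every q_j equals q_i, so q_j = q_i and 74 = 3q_i, giving q_i = 74/3.
Total output Q = 74/3 + 74/3 = 148/3.

49.33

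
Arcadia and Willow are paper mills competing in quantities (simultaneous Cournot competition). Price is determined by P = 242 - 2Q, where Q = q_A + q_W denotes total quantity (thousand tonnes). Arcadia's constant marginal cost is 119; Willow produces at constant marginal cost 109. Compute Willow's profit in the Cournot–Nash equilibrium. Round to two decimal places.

1136.06

Arcadia's profit: π_A = (242 - 2Q)q_A - (119q_A). Setting ∂π_A/∂q_A = 0: 123 - 4q_A - 2(q_W) = 0.
Willow's profit: π_W = (242 - 2Q)q_W - (109q_W). Setting ∂π_W/∂q_W = 0: 133 - 4q_W - 2(q_A) = 0.
So q_A = (123 - 2q_W)/4 and q_W = (133 - 2q_A)/4.
Substituting one into the other gives q_A = 113/6 and q_W = 143/6.
Price P = 242 - 2·(128/3) = 470/3.
Willow's profit: (470/3 - 109)·(143/6) = 1136.0556.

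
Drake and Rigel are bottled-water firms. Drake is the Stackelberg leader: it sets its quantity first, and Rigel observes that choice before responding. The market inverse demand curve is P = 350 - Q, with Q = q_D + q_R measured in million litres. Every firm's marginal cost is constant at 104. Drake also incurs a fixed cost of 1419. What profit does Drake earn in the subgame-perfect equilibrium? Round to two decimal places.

6145.50

The follower Rigel best-responds to any q_D: π_R = (350 - Q)q_R - 104q_R.
Setting the follower's marginal profit to zero, 246 - q_D - 2q_R = 0, i.e. q_R = (246 - q_D)/2.
The leader anticipates this reaction. Substituting into P = 350 - Q gives P = 227 - (1/2)q_D, so π_D = (227 - (1/2)q_D)q_D - 104q_D.
The leader's first-order condition 123 - q_D = 0 yields q_D = 123.
Then q_R = (246 - 123)/2 = 123/2.
Price P = 350 - 369/2 = 331/2.
Drake's profit: (331/2 - 104)·123 - 1419 = 6145.5000.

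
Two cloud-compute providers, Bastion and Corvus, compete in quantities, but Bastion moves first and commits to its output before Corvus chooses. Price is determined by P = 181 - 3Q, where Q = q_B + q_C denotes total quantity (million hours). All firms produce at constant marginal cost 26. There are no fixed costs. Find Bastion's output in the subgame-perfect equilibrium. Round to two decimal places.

25.83

Solve by backward induction. Given q_B, the follower Corvus maximises π_C = (181 - 3q_B - 3q_C)q_C - 26q_C.
∂π_C/∂q_C = 155 - 3q_B - 6q_C = 0 gives the reaction function q_C = (155 - 3q_B)/6.
Bastion substitutes q_C(q_B) into its own profit: π_B = q_B(181 - 3q_B - (155 - 3q_B)/2) - 26q_B = (207/2 - (3/2)q_B)q_B - 26q_B.
The leader's first-order condition 155/2 - 3q_B = 0 yields q_B = 155/6.
Then q_C = (155 - 3·(155/6))/6 = 155/12.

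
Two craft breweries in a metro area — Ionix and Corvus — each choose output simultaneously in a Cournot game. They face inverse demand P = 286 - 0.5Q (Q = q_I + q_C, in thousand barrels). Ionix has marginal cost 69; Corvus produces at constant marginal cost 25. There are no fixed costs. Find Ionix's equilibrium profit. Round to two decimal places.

Ionix's profit: π_I = (286 - 0.5Q)q_I - (69q_I). Setting ∂π_I/∂q_I = 0: 217 - q_I - (1/2)(q_C) = 0.
Corvus's profit: π_C = (286 - 0.5Q)q_C - (25q_C). Setting ∂π_C/∂q_C = 0: 261 - q_C - (1/2)(q_I) = 0.
Best responses: q_I = (217 - (1/2)q_C), q_C = (261 - (1/2)q_I).
Substituting one into the other gives q_I = 346/3 and q_C = 610/3.
Price P = 286 - (1/2)·(956/3) = 380/3.
Ionix's profit: (380/3 - 69)·(346/3) = 6650.8889.

6650.89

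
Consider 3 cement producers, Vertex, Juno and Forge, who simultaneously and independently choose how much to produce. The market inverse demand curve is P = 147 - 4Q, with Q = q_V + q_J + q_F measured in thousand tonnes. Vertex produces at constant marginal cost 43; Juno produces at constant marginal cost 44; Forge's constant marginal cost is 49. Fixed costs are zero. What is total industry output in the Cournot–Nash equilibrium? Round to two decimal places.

19.06

Vertex's profit: π_V = (147 - 4Q)q_V - (43q_V). Setting ∂π_V/∂q_V = 0: 104 - 8q_V - 4(q_J + q_F) = 0.
Juno's first-order condition: 103 - 8q_J - 4(q_V + q_F) = 0.
Forge's profit: π_F = (147 - 4Q)q_F - (49q_F). Setting ∂π_F/∂q_F = 0: 98 - 8q_F - 4(q_V + q_J) = 0.
Adding the 3 first-order conditions: 305 − 16Q = 0, so Q = 305/16.
Back-substituting: q_V = (104 − 305/4)/4 = 111/16, q_J = (103 − 305/4)/4 = 107/16, q_F = (98 − 305/4)/4 = 87/16.
Total output Q = 111/16 + 107/16 + 87/16 = 305/16.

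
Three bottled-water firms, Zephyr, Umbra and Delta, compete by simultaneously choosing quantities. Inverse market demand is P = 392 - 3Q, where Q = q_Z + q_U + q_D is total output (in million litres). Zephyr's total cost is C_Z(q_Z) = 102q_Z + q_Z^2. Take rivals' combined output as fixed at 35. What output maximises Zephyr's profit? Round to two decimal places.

23.13

With rivals' combined output fixed at 35, Zephyr's profit is π_Z = (392 - 3·35 - 3q_Z)q_Z - (102q_Z + q_Z²) = (287 - 3q_Z)q_Z - (102q_Z + q_Z²).
∂π_Z/∂q_Z = 185 - 8q_Z = 0, so q_Z = 185/8.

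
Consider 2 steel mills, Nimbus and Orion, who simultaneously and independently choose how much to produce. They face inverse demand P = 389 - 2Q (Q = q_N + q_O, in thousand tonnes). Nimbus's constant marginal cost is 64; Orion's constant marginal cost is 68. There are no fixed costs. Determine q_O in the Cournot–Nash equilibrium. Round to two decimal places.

52.83

Nimbus's profit: π_N = (389 - 2Q)q_N - (64q_N). Setting ∂π_N/∂q_N = 0: 325 - 4q_N - 2(q_O) = 0.
Orion's first-order condition: 321 - 4q_O - 2(q_N) = 0.
So q_N = (325 - 2q_O)/4 and q_O = (321 - 2q_N)/4.
Solving the pair: q_N = 329/6, q_O = 317/6.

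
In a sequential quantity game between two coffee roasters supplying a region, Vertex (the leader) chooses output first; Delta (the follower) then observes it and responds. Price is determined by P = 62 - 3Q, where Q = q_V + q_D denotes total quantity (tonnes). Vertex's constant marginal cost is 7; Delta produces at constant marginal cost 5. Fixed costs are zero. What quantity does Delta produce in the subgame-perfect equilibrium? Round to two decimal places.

Solve by backward induction. Given q_V, the follower Delta maximises π_D = (62 - 3q_V - 3q_D)q_D - 5q_D.
∂π_D/∂q_D = 57 - 3q_V - 6q_D = 0 gives the reaction function q_D = (57 - 3q_V)/6.
Vertex substitutes q_D(q_V) into its own profit: π_V = q_V(62 - 3q_V - (57 - 3q_V)/2) - 7q_V = (67/2 - (3/2)q_V)q_V - 7q_V.
The leader's first-order condition 53/2 - 3q_V = 0 yields q_V = 53/6.
Then q_D = (57 - 3·(53/6))/6 = 61/12.

5.08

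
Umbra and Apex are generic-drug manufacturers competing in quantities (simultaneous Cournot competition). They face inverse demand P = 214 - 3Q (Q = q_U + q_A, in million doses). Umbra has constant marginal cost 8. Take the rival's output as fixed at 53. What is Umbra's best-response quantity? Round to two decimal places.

With the rival's output fixed at 53, Umbra's profit is π_U = (214 - 3·53 - 3q_U)q_U - (8q_U) = (55 - 3q_U)q_U - (8q_U).
∂π_U/∂q_U = 47 - 6q_U = 0, so q_U = 47/6.

7.83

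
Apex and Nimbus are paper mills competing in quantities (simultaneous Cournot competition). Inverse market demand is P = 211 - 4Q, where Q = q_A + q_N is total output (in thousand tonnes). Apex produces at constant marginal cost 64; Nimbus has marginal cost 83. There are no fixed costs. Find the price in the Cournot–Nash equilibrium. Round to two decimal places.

Apex's profit: π_A = (211 - 4Q)q_A - (64q_A). Setting ∂π_A/∂q_A = 0: 147 - 8q_A - 4(q_N) = 0.
Nimbus's profit: π_N = (211 - 4Q)q_N - (83q_N). Setting ∂π_N/∂q_N = 0: 128 - 8q_N - 4(q_A) = 0.
Best responses: q_A = (147 - 4q_N)/8, q_N = (128 - 4q_A)/8.
Solving the pair: q_A = 83/6, q_N = 109/12.
Total output Q = 275/12, so price P = 211 - 4·(275/12) = 358/3.

119.33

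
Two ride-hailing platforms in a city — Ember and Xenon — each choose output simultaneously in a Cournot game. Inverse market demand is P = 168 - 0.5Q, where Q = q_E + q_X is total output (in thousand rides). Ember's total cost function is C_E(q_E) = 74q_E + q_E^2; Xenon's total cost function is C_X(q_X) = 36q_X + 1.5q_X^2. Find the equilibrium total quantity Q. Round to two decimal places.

Ember's profit: π_E = (168 - 0.5Q)q_E - (74q_E + q_E²). Setting ∂π_E/∂q_E = 0: 94 - 3q_E - (1/2)(q_X) = 0.
Xenon's profit: π_X = (168 - 0.5Q)q_X - (36q_X + (3/2)q_X²). Setting ∂π_X/∂q_X = 0: 132 - 4q_X - (1/2)(q_E) = 0.
So q_E = (94 - (1/2)q_X)/3 and q_X = (132 - (1/2)q_E)/4.
Solving the pair: q_E = 1240/47, q_X = 1396/47.
Total output Q = 1240/47 + 1396/47 = 56.0851.

56.09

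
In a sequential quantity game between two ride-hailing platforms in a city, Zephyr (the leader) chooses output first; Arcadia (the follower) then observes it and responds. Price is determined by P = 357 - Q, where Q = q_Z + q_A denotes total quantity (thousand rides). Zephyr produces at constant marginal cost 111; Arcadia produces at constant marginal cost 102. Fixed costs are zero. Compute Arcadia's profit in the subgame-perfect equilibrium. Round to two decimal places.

The follower Arcadia best-responds to any q_Z: π_A = (357 - Q)q_A - 102q_A.
∂π_A/∂q_A = 255 - q_Z - 2q_A = 0 gives the reaction function q_A = (255 - q_Z)/2.
Zephyr substitutes q_A(q_Z) into its own profit: π_Z = q_Z(357 - q_Z - (255 - q_Z)/2) - 111q_Z = (459/2 - (1/2)q_Z)q_Z - 111q_Z.
Leader FOC: 237/2 - q_Z = 0, so q_Z = 237/2.
Then q_A = (255 - 237/2)/2 = 273/4.
Price P = 357 - 747/4 = 681/4.
Arcadia's profit: (681/4 - 102)·(273/4) = 4658.0625.

4658.06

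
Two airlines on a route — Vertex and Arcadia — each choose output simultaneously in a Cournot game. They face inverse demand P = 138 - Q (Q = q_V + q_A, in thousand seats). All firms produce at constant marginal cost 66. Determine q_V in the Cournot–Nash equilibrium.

24

Each firm earns π_i = (138 - Q)q_i - 66q_i.
Setting ∂π_i/∂q_i = 0 with rivals' quantities fixed: 72 - 2q_i - q_j = 0.
With identical firms every q_j equals q_i, so q_j = q_i and 72 = 3q_i, giving q_i = 24.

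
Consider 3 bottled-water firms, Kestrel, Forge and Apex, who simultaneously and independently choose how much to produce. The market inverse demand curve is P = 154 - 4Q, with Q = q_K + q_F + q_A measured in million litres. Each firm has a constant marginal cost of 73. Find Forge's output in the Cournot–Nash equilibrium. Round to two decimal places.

5.06

A representative firm's profit is π_i = q_i(154 - 4Q) - 73q_i.
First-order condition (treating rivals' output as given): 81 - 8q_i - 4·Σ_{j≠i} q_j = 0.
By symmetry each firm produces the same amount; substituting Σ_{j≠i} q_j = 2q_i yields q_i = 81/16.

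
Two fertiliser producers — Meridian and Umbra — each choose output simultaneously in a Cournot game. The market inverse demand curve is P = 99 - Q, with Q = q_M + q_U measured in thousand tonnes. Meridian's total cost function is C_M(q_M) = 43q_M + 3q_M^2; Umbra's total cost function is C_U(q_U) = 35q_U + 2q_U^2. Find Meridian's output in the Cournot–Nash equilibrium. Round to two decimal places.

5.79

Meridian's profit: π_M = (99 - Q)q_M - (43q_M + 3q_M²). Setting ∂π_M/∂q_M = 0: 56 - 8q_M - (q_U) = 0.
Umbra's first-order condition: 64 - 6q_U - (q_M) = 0.
Rearranging gives the reaction functions q_M = (56 - q_U)/8 and q_U = (64 - q_M)/6.
Solving the pair: q_M = 272/47, q_U = 456/47.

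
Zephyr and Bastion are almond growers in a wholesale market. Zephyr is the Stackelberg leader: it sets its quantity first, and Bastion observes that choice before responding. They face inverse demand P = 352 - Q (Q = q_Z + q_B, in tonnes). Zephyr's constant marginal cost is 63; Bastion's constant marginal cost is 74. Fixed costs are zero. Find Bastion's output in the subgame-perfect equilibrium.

64

The follower Bastion best-responds to any q_Z: π_B = (352 - Q)q_B - 74q_B.
Setting the follower's marginal profit to zero, 278 - q_Z - 2q_B = 0, i.e. q_B = (278 - q_Z)/2.
The leader anticipates this reaction. Substituting into P = 352 - Q gives P = 213 - (1/2)q_Z, so π_Z = (213 - (1/2)q_Z)q_Z - 63q_Z.
Maximising: ∂π_Z/∂q_Z = 150 - q_Z = 0, giving q_Z = 150.
Then q_B = (278 - 150)/2 = 64.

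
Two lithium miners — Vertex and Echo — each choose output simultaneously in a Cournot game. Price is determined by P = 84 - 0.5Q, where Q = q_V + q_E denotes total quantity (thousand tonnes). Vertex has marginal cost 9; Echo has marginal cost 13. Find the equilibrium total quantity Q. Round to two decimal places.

Vertex's profit: π_V = (84 - 0.5Q)q_V - (9q_V). Setting ∂π_V/∂q_V = 0: 75 - q_V - (1/2)(q_E) = 0.
Echo's profit: π_E = (84 - 0.5Q)q_E - (13q_E). Setting ∂π_E/∂q_E = 0: 71 - q_E - (1/2)(q_V) = 0.
So q_V = (75 - (1/2)q_E) and q_E = (71 - (1/2)q_V).
Solving the pair: q_V = 158/3, q_E = 134/3.
Total output Q = 158/3 + 134/3 = 292/3.

97.33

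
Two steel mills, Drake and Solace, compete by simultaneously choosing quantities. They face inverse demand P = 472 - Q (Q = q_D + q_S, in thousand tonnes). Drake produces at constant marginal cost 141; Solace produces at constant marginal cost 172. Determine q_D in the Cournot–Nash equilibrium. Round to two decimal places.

120.67

Drake's profit: π_D = (472 - Q)q_D - (141q_D). Setting ∂π_D/∂q_D = 0: 331 - 2q_D - (q_S) = 0.
Solace's first-order condition: 300 - 2q_S - (q_D) = 0.
Rearranging gives the reaction functions q_D = (331 - q_S)/2 and q_S = (300 - q_D)/2.
Substituting one into the other gives q_D = 362/3 and q_S = 269/3.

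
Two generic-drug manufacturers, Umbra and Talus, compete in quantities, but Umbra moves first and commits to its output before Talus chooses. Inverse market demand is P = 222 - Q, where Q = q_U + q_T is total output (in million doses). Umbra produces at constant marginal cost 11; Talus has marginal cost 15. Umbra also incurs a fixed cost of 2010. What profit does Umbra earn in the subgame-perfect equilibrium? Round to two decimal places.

The follower Talus best-responds to any q_U: π_T = (222 - Q)q_T - 15q_T.
Follower FOC: 207 - q_U - 2q_T = 0, so q_T(q_U) = (207 - q_U)/2.
The leader anticipates this reaction. Substituting into P = 222 - Q gives P = 237/2 - (1/2)q_U, so π_U = (237/2 - (1/2)q_U)q_U - 11q_U.
Maximising: ∂π_U/∂q_U = 215/2 - q_U = 0, giving q_U = 215/2.
Then q_T = (207 - 215/2)/2 = 199/4.
Price P = 222 - 629/4 = 259/4.
Umbra's profit: (259/4 - 11)·(215/2) - 2010 = 3768.1250.

3768.13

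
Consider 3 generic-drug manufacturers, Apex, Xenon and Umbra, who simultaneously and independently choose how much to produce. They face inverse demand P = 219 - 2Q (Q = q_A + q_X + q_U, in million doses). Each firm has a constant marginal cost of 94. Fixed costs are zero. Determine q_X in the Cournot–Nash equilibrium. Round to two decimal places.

15.63

Each firm earns π_i = (219 - 2Q)q_i - 94q_i.
Setting ∂π_i/∂q_i = 0 with rivals' quantities fixed: 125 - 4q_i - 2·Σ_{j≠i} q_j = 0.
By symmetry each firm produces the same amount; substituting Σ_{j≠i} q_j = 2q_i yields q_i = 125/8.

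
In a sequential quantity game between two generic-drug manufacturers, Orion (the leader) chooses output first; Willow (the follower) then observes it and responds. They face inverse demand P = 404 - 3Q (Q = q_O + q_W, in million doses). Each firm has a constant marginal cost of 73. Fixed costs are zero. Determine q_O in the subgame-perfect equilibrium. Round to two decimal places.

The follower Willow best-responds to any q_O: π_W = (404 - 3Q)q_W - 73q_W.
∂π_W/∂q_W = 331 - 3q_O - 6q_W = 0 gives the reaction function q_W = (331 - 3q_O)/6.
The leader anticipates this reaction. Substituting into P = 404 - 3Q gives P = 477/2 - (3/2)q_O, so π_O = (477/2 - (3/2)q_O)q_O - 73q_O.
The leader's first-order condition 331/2 - 3q_O = 0 yields q_O = 331/6.
Then q_W = (331 - 3·(331/6))/6 = 331/12.

55.17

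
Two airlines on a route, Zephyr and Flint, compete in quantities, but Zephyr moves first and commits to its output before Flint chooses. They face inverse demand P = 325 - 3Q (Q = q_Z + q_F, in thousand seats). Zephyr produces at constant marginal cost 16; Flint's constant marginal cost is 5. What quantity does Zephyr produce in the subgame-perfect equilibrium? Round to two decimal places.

49.67

The follower Flint best-responds to any q_Z: π_F = (325 - 3Q)q_F - 5q_F.
∂π_F/∂q_F = 320 - 3q_Z - 6q_F = 0 gives the reaction function q_F = (320 - 3q_Z)/6.
Zephyr substitutes q_F(q_Z) into its own profit: π_Z = q_Z(325 - 3q_Z - (320 - 3q_Z)/2) - 16q_Z = (165 - (3/2)q_Z)q_Z - 16q_Z.
The leader's first-order condition 149 - 3q_Z = 0 yields q_Z = 149/3.
Then q_F = (320 - 3·(149/3))/6 = 57/2.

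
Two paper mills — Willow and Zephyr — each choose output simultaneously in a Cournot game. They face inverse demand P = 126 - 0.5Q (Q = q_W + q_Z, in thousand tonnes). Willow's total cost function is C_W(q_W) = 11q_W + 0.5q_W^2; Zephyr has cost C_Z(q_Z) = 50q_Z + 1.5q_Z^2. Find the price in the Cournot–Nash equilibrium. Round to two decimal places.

Willow's profit: π_W = (126 - 0.5Q)q_W - (11q_W + (1/2)q_W²). Setting ∂π_W/∂q_W = 0: 115 - 2q_W - (1/2)(q_Z) = 0.
Zephyr's first-order condition: 76 - 4q_Z - (1/2)(q_W) = 0.
Best responses: q_W = (115 - (1/2)q_Z)/2, q_Z = (76 - (1/2)q_W)/4.
Solving the pair: q_W = 1688/31, q_Z = 378/31.
Total output Q = 66.6452, so price P = 126 - (1/2)·66.6452 = 92.6774.

92.68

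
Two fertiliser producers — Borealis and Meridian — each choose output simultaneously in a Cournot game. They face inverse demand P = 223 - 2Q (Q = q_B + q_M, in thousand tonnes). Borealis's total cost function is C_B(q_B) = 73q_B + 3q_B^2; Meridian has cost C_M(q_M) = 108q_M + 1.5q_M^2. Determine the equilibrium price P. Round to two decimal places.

Borealis's profit: π_B = (223 - 2Q)q_B - (73q_B + 3q_B²). Setting ∂π_B/∂q_B = 0: 150 - 10q_B - 2(q_M) = 0.
Meridian's first-order condition: 115 - 7q_M - 2(q_B) = 0.
So q_B = (150 - 2q_M)/10 and q_M = (115 - 2q_B)/7.
Solving the pair: q_B = 410/33, q_M = 425/33.
Total output Q = 835/33, so price P = 223 - 2·(835/33) = 172.3939.

172.39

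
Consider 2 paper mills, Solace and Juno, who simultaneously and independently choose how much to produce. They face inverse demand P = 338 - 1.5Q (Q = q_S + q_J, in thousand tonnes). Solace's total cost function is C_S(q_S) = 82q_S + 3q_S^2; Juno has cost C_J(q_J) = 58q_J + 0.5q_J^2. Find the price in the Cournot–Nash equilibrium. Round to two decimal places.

Solace's profit: π_S = (338 - 1.5Q)q_S - (82q_S + 3q_S²). Setting ∂π_S/∂q_S = 0: 256 - 9q_S - (3/2)(q_J) = 0.
Juno's first-order condition: 280 - 4q_J - (3/2)(q_S) = 0.
Best responses: q_S = (256 - (3/2)q_J)/9, q_J = (280 - (3/2)q_S)/4.
Substituting one into the other gives q_S = 17.8963 and q_J = 63.2889.
Total output Q = 81.1852, so price P = 338 - (3/2)·81.1852 = 1946/9.

216.22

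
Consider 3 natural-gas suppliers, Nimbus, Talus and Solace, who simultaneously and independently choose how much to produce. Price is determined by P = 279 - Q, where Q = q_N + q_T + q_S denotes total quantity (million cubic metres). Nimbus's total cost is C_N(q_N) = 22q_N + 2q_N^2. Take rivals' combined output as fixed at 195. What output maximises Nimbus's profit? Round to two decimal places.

10.33

With rivals' combined output fixed at 195, Nimbus's profit is π_N = (279 - 195 - q_N)q_N - (22q_N + 2q_N²) = (84 - q_N)q_N - (22q_N + 2q_N²).
∂π_N/∂q_N = 62 - 6q_N = 0, so q_N = 31/3.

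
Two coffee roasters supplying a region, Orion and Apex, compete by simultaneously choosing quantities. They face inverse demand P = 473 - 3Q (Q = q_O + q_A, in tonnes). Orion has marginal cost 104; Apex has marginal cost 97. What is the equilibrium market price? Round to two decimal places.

224.67

Orion's profit: π_O = (473 - 3Q)q_O - (104q_O). Setting ∂π_O/∂q_O = 0: 369 - 6q_O - 3(q_A) = 0.
Apex's first-order condition: 376 - 6q_A - 3(q_O) = 0.
Rearranging gives the reaction functions q_O = (369 - 3q_A)/6 and q_A = (376 - 3q_O)/6.
Substituting one into the other gives q_O = 362/9 and q_A = 383/9.
Total output Q = 745/9, so price P = 473 - 3·(745/9) = 674/3.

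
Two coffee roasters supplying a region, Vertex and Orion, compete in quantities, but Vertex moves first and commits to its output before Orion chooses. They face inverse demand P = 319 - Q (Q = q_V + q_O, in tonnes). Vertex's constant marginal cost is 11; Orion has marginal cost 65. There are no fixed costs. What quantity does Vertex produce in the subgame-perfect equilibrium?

181

Solve by backward induction. Given q_V, the follower Orion maximises π_O = (319 - q_V - q_O)q_O - 65q_O.
Setting the follower's marginal profit to zero, 254 - q_V - 2q_O = 0, i.e. q_O = (254 - q_V)/2.
Vertex substitutes q_O(q_V) into its own profit: π_V = q_V(319 - q_V - (254 - q_V)/2) - 11q_V = (192 - (1/2)q_V)q_V - 11q_V.
Leader FOC: 181 - q_V = 0, so q_V = 181.
Then q_O = (254 - 181)/2 = 73/2.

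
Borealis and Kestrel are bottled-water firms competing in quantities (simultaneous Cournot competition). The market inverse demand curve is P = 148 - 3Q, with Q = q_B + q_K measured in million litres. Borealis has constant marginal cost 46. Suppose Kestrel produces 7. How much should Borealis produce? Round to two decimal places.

13.50

With the rival's output fixed at 7, Borealis's profit is π_B = (148 - 3·7 - 3q_B)q_B - (46q_B) = (127 - 3q_B)q_B - (46q_B).
∂π_B/∂q_B = 81 - 6q_B = 0, so q_B = 27/2.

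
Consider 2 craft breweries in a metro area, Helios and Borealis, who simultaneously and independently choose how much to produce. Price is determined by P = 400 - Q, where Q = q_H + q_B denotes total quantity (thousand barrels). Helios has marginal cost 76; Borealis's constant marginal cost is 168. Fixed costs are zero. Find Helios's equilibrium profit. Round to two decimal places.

Helios's profit: π_H = (400 - Q)q_H - (76q_H). Setting ∂π_H/∂q_H = 0: 324 - 2q_H - (q_B) = 0.
Borealis's profit: π_B = (400 - Q)q_B - (168q_B). Setting ∂π_B/∂q_B = 0: 232 - 2q_B - (q_H) = 0.
Rearranging gives the reaction functions q_H = (324 - q_B)/2 and q_B = (232 - q_H)/2.
Substituting one into the other gives q_H = 416/3 and q_B = 140/3.
Price P = 400 - 556/3 = 644/3.
Helios's profit: (644/3 - 76)·(416/3) = 19228.4444.

19228.44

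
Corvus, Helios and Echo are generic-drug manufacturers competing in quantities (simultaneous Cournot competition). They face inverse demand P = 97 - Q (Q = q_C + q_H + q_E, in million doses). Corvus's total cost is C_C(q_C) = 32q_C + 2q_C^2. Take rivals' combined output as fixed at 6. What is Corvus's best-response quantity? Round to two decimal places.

9.83

With rivals' combined output fixed at 6, Corvus's profit is π_C = (97 - 6 - q_C)q_C - (32q_C + 2q_C²) = (91 - q_C)q_C - (32q_C + 2q_C²).
∂π_C/∂q_C = 59 - 6q_C = 0, so q_C = 59/6.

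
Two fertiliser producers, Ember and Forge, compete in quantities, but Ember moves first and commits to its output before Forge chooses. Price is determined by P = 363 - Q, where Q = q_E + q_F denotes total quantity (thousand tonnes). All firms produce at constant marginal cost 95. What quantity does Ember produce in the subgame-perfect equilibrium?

134

Solve by backward induction. Given q_E, the follower Forge maximises π_F = (363 - q_E - q_F)q_F - 95q_F.
Setting the follower's marginal profit to zero, 268 - q_E - 2q_F = 0, i.e. q_F = (268 - q_E)/2.
Ember substitutes q_F(q_E) into its own profit: π_E = q_E(363 - q_E - (268 - q_E)/2) - 95q_E = (229 - (1/2)q_E)q_E - 95q_E.
Maximising: ∂π_E/∂q_E = 134 - q_E = 0, giving q_E = 134.
Then q_F = (268 - 134)/2 = 67.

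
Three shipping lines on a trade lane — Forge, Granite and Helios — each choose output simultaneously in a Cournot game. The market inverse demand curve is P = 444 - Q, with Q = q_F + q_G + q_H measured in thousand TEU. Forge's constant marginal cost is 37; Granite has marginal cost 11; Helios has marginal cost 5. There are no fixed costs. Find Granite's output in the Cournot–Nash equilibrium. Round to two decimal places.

113.25

Forge's profit: π_F = (444 - Q)q_F - (37q_F). Setting ∂π_F/∂q_F = 0: 407 - 2q_F - (q_G + q_H) = 0.
Granite's profit: π_G = (444 - Q)q_G - (11q_G). Setting ∂π_G/∂q_G = 0: 433 - 2q_G - (q_F + q_H) = 0.
Helios's profit: π_H = (444 - Q)q_H - (5q_H). Setting ∂π_H/∂q_H = 0: 439 - 2q_H - (q_F + q_G) = 0.
Adding the 3 first-order conditions: 1279 − 4Q = 0, so Q = 1279/4.
Back-substituting: q_F = (407 − 1279/4) = 349/4, q_G = (433 − 1279/4) = 453/4, q_H = (439 − 1279/4) = 477/4.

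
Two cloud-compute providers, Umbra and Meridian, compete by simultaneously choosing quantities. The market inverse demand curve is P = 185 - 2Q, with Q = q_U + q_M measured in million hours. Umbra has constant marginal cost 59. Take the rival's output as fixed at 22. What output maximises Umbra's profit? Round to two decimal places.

With the rival's output fixed at 22, Umbra's profit is π_U = (185 - 2·22 - 2q_U)q_U - (59q_U) = (141 - 2q_U)q_U - (59q_U).
∂π_U/∂q_U = 82 - 4q_U = 0, so q_U = 41/2.

20.50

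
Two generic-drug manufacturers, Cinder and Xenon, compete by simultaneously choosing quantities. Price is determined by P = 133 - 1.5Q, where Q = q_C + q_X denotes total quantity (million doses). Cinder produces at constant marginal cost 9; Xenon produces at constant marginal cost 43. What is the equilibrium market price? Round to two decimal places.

61.67

Cinder's profit: π_C = (133 - 1.5Q)q_C - (9q_C). Setting ∂π_C/∂q_C = 0: 124 - 3q_C - (3/2)(q_X) = 0.
Xenon's first-order condition: 90 - 3q_X - (3/2)(q_C) = 0.
So q_C = (124 - (3/2)q_X)/3 and q_X = (90 - (3/2)q_C)/3.
Solving the pair: q_C = 316/9, q_X = 112/9.
Total output Q = 428/9, so price P = 133 - (3/2)·(428/9) = 185/3.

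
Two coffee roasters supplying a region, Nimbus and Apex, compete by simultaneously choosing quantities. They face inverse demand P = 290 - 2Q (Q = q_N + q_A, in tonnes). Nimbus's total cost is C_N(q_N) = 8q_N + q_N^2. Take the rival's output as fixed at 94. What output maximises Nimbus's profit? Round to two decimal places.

With the rival's output fixed at 94, Nimbus's profit is π_N = (290 - 2·94 - 2q_N)q_N - (8q_N + q_N²) = (102 - 2q_N)q_N - (8q_N + q_N²).
∂π_N/∂q_N = 94 - 6q_N = 0, so q_N = 47/3.

15.67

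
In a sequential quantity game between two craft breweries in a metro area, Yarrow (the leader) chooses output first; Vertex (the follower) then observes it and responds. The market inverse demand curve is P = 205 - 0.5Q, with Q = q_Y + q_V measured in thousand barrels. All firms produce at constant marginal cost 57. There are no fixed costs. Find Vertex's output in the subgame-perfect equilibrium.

Solve by backward induction. Given q_Y, the follower Vertex maximises π_V = (205 - (1/2)q_Y - (1/2)q_V)q_V - 57q_V.
∂π_V/∂q_V = 148 - (1/2)q_Y - q_V = 0 gives the reaction function q_V = (148 - (1/2)q_Y).
The leader anticipates this reaction. Substituting into P = 205 - 0.5Q gives P = 131 - (1/4)q_Y, so π_Y = (131 - (1/4)q_Y)q_Y - 57q_Y.
Leader FOC: 74 - (1/2)q_Y = 0, so q_Y = 148.
Then q_V = (148 - (1/2)·148) = 74.

74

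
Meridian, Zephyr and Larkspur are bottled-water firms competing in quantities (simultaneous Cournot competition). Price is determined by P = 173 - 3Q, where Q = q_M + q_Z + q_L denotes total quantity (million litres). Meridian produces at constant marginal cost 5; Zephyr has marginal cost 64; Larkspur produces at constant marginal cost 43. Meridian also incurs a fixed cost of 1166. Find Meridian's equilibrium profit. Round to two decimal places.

297.02

Meridian's profit: π_M = (173 - 3Q)q_M - (5q_M). Setting ∂π_M/∂q_M = 0: 168 - 6q_M - 3(q_Z + q_L) = 0.
Zephyr's profit: π_Z = (173 - 3Q)q_Z - (64q_Z). Setting ∂π_Z/∂q_Z = 0: 109 - 6q_Z - 3(q_M + q_L) = 0.
Larkspur's profit: π_L = (173 - 3Q)q_L - (43q_L). Setting ∂π_L/∂q_L = 0: 130 - 6q_L - 3(q_M + q_Z) = 0.
Summing all 3 equations gives 407 − 12Q = 0, hence Q = 407/12.
Back-substituting: q_M = (168 − 407/4)/3 = 265/12, q_Z = (109 − 407/4)/3 = 29/12, q_L = (130 − 407/4)/3 = 113/12.
Price P = 173 - 3·(407/12) = 285/4.
Meridian's profit: (285/4 - 5)·(265/12) - 1166 = 297.0208.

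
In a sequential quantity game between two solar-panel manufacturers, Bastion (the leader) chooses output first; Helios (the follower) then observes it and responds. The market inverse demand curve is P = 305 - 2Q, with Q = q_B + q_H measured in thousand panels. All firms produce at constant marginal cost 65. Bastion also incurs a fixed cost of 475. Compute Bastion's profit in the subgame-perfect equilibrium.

3125

The follower Helios best-responds to any q_B: π_H = (305 - 2Q)q_H - 65q_H.
Follower FOC: 240 - 2q_B - 4q_H = 0, so q_H(q_B) = (240 - 2q_B)/4.
The leader anticipates this reaction. Substituting into P = 305 - 2Q gives P = 185 - q_B, so π_B = (185 - q_B)q_B - 65q_B.
Maximising: ∂π_B/∂q_B = 120 - 2q_B = 0, giving q_B = 60.
Then q_H = (240 - 2·60)/4 = 30.
Price P = 305 - 2·90 = 125.
Bastion's profit: (125 - 65)·60 - 475 = 3125.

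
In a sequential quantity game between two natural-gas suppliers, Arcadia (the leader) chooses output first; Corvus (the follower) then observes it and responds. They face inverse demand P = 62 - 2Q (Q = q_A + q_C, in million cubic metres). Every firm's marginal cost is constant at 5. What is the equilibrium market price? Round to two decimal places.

Solve by backward induction. Given q_A, the follower Corvus maximises π_C = (62 - 2q_A - 2q_C)q_C - 5q_C.
∂π_C/∂q_C = 57 - 2q_A - 4q_C = 0 gives the reaction function q_C = (57 - 2q_A)/4.
Arcadia substitutes q_C(q_A) into its own profit: π_A = q_A(62 - 2q_A - (57 - 2q_A)/2) - 5q_A = (67/2 - q_A)q_A - 5q_A.
Maximising: ∂π_A/∂q_A = 57/2 - 2q_A = 0, giving q_A = 57/4.
Then q_C = (57 - 2·(57/4))/4 = 57/8.
Total output Q = 171/8, so price P = 62 - 2·(171/8) = 77/4.

19.25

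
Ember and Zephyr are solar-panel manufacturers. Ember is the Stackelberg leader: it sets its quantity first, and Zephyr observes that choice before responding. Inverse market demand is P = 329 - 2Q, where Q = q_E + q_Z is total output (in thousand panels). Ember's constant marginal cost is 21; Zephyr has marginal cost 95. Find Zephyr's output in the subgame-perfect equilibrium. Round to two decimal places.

10.75

The follower Zephyr best-responds to any q_E: π_Z = (329 - 2Q)q_Z - 95q_Z.
Setting the follower's marginal profit to zero, 234 - 2q_E - 4q_Z = 0, i.e. q_Z = (234 - 2q_E)/4.
The leader anticipates this reaction. Substituting into P = 329 - 2Q gives P = 212 - q_E, so π_E = (212 - q_E)q_E - 21q_E.
The leader's first-order condition 191 - 2q_E = 0 yields q_E = 191/2.
Then q_Z = (234 - 2·(191/2))/4 = 43/4.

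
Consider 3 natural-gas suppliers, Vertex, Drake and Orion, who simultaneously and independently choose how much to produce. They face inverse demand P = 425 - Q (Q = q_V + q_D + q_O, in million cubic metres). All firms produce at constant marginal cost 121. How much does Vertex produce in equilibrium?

76

Each firm earns π_i = (425 - Q)q_i - 121q_i.
Setting ∂π_i/∂q_i = 0 with rivals' quantities fixed: 304 - 2q_i - Σ_{j≠i} q_j = 0.
With identical firms every q_j equals q_i, so Σ_{j≠i} q_j = 2q_i and 304 = 4q_i, giving q_i = 76.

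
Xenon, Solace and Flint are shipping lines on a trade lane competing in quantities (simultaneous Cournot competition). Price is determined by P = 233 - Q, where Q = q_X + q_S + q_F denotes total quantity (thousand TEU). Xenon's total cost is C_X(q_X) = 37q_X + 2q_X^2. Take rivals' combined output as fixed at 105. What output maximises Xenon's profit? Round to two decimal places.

15.17

With rivals' combined output fixed at 105, Xenon's profit is π_X = (233 - 105 - q_X)q_X - (37q_X + 2q_X²) = (128 - q_X)q_X - (37q_X + 2q_X²).
∂π_X/∂q_X = 91 - 6q_X = 0, so q_X = 91/6.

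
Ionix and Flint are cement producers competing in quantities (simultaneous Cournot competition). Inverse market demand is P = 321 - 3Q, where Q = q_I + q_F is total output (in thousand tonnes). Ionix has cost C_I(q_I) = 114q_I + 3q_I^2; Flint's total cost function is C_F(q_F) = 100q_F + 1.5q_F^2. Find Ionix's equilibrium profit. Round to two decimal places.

Ionix's profit: π_I = (321 - 3Q)q_I - (114q_I + 3q_I²). Setting ∂π_I/∂q_I = 0: 207 - 12q_I - 3(q_F) = 0.
Flint's first-order condition: 221 - 9q_F - 3(q_I) = 0.
Rearranging gives the reaction functions q_I = (207 - 3q_F)/12 and q_F = (221 - 3q_I)/9.
Solving the pair: q_I = 400/33, q_F = 677/33.
Price P = 321 - 3·(359/11) = 223.0909.
Ionix's profit: 223.0909·(400/33) - 114·(400/33) - 3(400/33)² = 881.5427.

881.54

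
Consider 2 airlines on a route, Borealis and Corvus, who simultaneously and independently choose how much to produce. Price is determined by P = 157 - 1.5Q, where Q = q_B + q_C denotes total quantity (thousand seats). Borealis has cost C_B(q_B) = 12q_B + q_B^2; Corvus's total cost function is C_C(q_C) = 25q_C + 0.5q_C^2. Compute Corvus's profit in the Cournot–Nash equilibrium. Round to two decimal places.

1242.97

Borealis's profit: π_B = (157 - 1.5Q)q_B - (12q_B + q_B²). Setting ∂π_B/∂q_B = 0: 145 - 5q_B - (3/2)(q_C) = 0.
Corvus's first-order condition: 132 - 4q_C - (3/2)(q_B) = 0.
Best responses: q_B = (145 - (3/2)q_C)/5, q_C = (132 - (3/2)q_B)/4.
Substituting one into the other gives q_B = 1528/71 and q_C = 1770/71.
Price P = 157 - (3/2)·46.4507 = 87.3239.
Corvus's profit: 87.3239·(1770/71) - 25·(1770/71) - (1/2)(1770/71)² = 1242.9677.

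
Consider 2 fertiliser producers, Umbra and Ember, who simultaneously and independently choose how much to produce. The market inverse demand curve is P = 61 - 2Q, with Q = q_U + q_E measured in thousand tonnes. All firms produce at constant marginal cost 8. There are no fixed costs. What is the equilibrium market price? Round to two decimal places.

25.67

Each firm earns π_i = (61 - 2Q)q_i - 8q_i.
Setting ∂π_i/∂q_i = 0 with rivals' quantities fixed: 53 - 4q_i - 2q_j = 0.
With identical firms every q_j equals q_i, so q_j = q_i and 53 = 6q_i, giving q_i = 53/6.
Total output Q = 53/3, so price P = 61 - 2·(53/3) = 77/3.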